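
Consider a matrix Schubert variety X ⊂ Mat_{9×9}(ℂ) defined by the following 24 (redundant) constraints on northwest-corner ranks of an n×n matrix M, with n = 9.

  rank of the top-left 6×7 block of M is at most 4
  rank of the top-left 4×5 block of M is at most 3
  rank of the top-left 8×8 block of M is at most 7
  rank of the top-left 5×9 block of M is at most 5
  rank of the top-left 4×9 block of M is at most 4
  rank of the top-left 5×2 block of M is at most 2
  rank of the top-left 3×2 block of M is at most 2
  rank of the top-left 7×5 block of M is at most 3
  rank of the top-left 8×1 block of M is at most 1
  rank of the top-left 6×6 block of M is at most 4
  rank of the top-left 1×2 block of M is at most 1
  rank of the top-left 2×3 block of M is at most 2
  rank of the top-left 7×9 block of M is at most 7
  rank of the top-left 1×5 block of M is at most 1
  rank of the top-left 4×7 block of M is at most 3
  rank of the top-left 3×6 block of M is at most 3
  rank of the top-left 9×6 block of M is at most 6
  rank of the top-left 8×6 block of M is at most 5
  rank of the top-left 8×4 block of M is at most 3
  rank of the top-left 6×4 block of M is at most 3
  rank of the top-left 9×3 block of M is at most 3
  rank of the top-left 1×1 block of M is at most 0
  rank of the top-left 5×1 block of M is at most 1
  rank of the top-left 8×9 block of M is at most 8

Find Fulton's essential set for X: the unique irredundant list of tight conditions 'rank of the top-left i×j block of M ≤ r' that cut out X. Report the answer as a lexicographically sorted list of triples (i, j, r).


Reconstructing r_w from the 24 given conditions:

  row 1: 0 1 1 1 1 1 1 1 1
  row 2: 1 2 2 2 2 2 2 2 2
  row 3: 1 2 3 3 3 3 3 3 3
  row 4: 1 2 3 3 3 3 3 4 4
  row 5: 1 2 3 3 3 4 4 5 5
  row 6: 1 2 3 3 3 4 4 5 6
  row 7: 1 2 3 3 3 4 5 6 7
  row 8: 1 2 3 3 4 5 6 7 8
  row 9: 1 2 3 4 5 6 7 8 9

second differences of R give the permutation w = (2, 1, 3, 8, 6, 9, 7, 5, 4).

|D(w)|=13, |Ess(w)|=5:

[(1, 1, 0), (4, 7, 3), (6, 7, 4), (7, 5, 3), (8, 4, 3)]


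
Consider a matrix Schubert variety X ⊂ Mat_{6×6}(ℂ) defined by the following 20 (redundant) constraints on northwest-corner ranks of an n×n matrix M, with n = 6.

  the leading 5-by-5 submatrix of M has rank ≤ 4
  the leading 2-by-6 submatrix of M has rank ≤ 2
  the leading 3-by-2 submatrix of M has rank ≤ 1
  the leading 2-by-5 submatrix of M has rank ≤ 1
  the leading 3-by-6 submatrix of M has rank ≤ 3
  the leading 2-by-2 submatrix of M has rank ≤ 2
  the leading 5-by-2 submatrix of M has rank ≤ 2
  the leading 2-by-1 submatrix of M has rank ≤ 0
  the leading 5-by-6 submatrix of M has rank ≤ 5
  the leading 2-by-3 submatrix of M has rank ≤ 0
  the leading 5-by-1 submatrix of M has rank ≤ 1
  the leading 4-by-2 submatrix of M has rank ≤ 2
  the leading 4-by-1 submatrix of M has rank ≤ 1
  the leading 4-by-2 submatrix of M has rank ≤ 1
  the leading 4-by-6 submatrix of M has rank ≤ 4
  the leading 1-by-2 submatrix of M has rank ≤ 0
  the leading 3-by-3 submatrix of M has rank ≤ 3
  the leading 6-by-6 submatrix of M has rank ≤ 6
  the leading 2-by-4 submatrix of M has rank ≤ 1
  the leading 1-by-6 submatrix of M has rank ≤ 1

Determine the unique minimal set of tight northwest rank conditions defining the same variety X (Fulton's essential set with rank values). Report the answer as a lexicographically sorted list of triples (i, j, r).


Reconstructing r_w from the 20 given conditions:

  0 0 0 1 1 1
  0 0 0 1 1 2
  1 1 1 2 2 3
  1 1 2 3 3 4
  1 2 3 4 4 5
  1 2 3 4 5 6

the unique w with this rank table is (4, 6, 1, 3, 2, 5).

3 SE-corners of the 8-cell Rothe diagram give Ess(w):

[(2, 3, 0), (2, 5, 1), (4, 2, 1)]


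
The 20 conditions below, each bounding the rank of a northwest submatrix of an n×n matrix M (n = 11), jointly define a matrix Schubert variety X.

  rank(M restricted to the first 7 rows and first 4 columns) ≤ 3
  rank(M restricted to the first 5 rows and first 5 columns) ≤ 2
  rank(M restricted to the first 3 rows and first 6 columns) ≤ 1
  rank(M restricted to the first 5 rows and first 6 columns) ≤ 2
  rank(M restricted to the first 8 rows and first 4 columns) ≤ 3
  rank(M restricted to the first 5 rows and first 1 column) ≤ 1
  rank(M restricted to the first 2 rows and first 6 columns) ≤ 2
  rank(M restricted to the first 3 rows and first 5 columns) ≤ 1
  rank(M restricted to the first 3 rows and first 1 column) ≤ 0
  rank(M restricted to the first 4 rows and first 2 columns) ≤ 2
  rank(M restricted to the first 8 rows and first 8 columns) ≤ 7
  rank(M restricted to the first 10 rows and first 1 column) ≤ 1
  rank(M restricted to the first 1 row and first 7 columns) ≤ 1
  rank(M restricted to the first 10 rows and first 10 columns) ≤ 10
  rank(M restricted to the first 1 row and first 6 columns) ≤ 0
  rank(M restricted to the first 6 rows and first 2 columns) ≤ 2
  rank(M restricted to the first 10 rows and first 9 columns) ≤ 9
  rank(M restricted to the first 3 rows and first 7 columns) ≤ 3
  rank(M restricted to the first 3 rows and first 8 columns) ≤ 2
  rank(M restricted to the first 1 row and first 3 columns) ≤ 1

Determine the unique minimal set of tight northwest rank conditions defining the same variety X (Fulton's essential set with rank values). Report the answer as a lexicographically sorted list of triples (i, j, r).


Computing R[i][j] = min implied NW-rank bound (n=11, 20 conditions):

  0, 0, 0, 0, 0, 0, 1, 1, 1, 1, 1
  0, 1, 1, 1, 1, 1, 2, 2, 2, 2, 2
  0, 1, 1, 1, 1, 1, 2, 2, 3, 3, 3
  1, 2, 2, 2, 2, 2, 3, 3, 4, 4, 4
  1, 2, 2, 2, 2, 2, 3, 4, 5, 5, 5
  1, 2, 3, 3, 3, 3, 4, 5, 6, 6, 6
  1, 2, 3, 3, 4, 4, 5, 6, 7, 7, 7
  1, 2, 3, 3, 4, 5, 6, 7, 8, 8, 8
  1, 2, 3, 4, 5, 6, 7, 8, 9, 9, 9
  1, 2, 3, 4, 5, 6, 7, 8, 9, 10, 10
  1, 2, 3, 4, 5, 6, 7, 8, 9, 10, 11

hence w(1..11) = (7, 2, 9, 1, 8, 3, 5, 6, 4, 10, 11).

6 SE-corners of the 19-cell Rothe diagram give Ess(w):

[(1, 6, 0), (3, 1, 0), (3, 6, 1), (3, 8, 2), (5, 6, 2), (8, 4, 3)]


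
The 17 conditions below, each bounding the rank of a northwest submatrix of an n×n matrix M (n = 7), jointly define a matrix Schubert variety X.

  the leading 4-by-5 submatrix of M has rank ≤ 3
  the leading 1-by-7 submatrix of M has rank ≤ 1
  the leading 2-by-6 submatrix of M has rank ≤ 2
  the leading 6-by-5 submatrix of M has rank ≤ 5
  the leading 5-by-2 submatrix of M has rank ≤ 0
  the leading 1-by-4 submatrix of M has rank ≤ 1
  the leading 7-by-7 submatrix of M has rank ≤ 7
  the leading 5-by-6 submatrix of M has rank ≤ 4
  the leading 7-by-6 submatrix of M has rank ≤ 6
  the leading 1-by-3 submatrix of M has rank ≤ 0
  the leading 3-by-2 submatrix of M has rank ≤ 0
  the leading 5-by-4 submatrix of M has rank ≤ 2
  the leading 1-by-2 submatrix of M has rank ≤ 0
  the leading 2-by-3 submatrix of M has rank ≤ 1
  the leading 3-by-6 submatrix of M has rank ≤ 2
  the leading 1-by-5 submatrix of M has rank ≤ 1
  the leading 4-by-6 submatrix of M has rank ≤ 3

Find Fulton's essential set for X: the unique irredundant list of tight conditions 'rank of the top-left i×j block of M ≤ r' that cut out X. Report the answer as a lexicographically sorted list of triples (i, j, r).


Recovering R(i,j) via the rank-extension bound from the 17 conditions:

  i=1: 0 | 0 | 0 | 1 | 1 | 1 | 1
  i=2: 0 | 0 | 1 | 2 | 2 | 2 | 2
  i=3: 0 | 0 | 1 | 2 | 2 | 2 | 3
  i=4: 0 | 0 | 1 | 2 | 3 | 3 | 4
  i=5: 0 | 0 | 1 | 2 | 3 | 4 | 5
  i=6: 1 | 1 | 2 | 3 | 4 | 5 | 6
  i=7: 1 | 2 | 3 | 4 | 5 | 6 | 7

so w = (4, 3, 7, 5, 6, 1, 2).

|D(w)|=13, |Ess(w)|=3:

[(1, 3, 0), (3, 6, 2), (5, 2, 0)]


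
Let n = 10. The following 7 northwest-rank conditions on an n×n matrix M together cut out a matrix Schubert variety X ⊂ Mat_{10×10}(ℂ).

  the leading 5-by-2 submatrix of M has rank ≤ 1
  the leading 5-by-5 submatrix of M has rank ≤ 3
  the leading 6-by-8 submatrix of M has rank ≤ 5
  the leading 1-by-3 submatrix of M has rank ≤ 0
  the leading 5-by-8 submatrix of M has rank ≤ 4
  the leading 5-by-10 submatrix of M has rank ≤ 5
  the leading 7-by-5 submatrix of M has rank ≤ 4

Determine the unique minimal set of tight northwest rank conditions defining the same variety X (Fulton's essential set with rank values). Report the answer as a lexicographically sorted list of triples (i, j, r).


Reconstructing r_w from the 7 given conditions:

  i=1: 0 0 0 1 1 1 1 1 1 1
  i=2: 1 1 1 2 2 2 2 2 2 2
  i=3: 1 1 2 3 3 3 3 3 3 3
  i=4: 1 1 2 3 3 4 4 4 4 4
  i=5: 1 1 2 3 3 4 4 4 5 5
  i=6: 1 2 3 4 4 5 5 5 6 6
  i=7: 1 2 3 4 4 5 6 6 7 7
  i=8: 1 2 3 4 5 6 7 7 8 8
  i=9: 1 2 3 4 5 6 7 8 9 9
  i=10: 1 2 3 4 5 6 7 8 9 10

the unique w with this rank table is (4, 1, 3, 6, 9, 2, 7, 5, 8, 10).

|D(w)|=11, |Ess(w)|=5:

[(1, 3, 0), (5, 2, 1), (5, 5, 3), (5, 8, 4), (7, 5, 4)]


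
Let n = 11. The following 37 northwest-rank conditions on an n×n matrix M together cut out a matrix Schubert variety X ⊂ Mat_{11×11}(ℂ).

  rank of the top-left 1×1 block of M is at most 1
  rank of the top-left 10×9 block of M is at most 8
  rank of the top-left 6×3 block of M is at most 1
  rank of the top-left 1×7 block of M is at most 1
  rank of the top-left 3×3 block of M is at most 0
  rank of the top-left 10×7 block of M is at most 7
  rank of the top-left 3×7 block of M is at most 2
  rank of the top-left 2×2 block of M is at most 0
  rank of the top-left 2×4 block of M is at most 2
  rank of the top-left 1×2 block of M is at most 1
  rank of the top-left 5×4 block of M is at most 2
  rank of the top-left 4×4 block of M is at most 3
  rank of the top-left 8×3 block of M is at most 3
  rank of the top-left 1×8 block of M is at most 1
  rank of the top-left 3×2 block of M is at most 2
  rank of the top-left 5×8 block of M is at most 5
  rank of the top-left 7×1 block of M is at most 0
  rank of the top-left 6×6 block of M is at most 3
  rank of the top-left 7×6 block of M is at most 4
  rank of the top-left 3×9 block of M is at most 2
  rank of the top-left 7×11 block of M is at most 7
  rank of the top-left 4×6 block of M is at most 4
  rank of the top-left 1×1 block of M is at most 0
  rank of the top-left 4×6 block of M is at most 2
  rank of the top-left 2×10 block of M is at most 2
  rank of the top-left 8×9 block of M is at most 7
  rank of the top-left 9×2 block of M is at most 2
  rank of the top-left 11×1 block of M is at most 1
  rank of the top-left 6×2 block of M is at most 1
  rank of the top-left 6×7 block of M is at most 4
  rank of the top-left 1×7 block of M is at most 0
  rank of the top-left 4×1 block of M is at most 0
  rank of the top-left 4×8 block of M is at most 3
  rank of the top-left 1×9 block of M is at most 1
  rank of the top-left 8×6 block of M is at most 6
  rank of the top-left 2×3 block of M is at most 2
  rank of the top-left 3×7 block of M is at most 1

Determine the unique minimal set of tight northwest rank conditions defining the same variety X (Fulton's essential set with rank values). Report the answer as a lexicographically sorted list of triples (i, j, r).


Propagating the 37 rank bounds to every northwest block:

  row 1: 0 0 0 0 0 0 0 1 1 1 1
  row 2: 0 0 0 1 1 1 1 2 2 2 2
  row 3: 0 0 0 1 1 1 1 2 2 3 3
  row 4: 0 1 1 2 2 2 2 3 3 4 4
  row 5: 0 1 1 2 3 3 3 4 4 5 5
  row 6: 0 1 1 2 3 3 4 5 5 6 6
  row 7: 0 1 2 3 4 4 5 6 6 7 7
  row 8: 1 2 3 4 5 5 6 7 7 8 8
  row 9: 1 2 3 4 5 6 7 8 8 9 9
  row 10: 1 2 3 4 5 6 7 8 8 9 10
  row 11: 1 2 3 4 5 6 7 8 9 10 11

hence w(1..11) = (8, 4, 10, 2, 5, 7, 3, 1, 6, 11, 9).

Rothe diagram D(w) (25 cells), 8 SE-corners (essential conditions):

[(1, 7, 0), (3, 3, 0), (3, 7, 1), (3, 9, 2), (6, 3, 1), (6, 6, 3), (7, 1, 0), (10, 9, 8)]


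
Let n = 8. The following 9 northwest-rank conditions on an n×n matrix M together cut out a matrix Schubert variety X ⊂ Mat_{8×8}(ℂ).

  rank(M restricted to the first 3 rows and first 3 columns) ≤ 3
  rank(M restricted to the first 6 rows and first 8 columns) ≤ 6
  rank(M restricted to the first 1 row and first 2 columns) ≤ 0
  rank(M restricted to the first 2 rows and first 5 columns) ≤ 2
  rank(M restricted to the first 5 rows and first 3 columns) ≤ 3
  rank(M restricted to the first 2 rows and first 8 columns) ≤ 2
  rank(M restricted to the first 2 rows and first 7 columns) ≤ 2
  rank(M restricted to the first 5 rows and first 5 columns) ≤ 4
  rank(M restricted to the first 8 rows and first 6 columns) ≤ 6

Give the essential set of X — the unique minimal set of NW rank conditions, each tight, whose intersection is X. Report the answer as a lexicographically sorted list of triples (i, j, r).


Rank table r_w(8×8) implied by the 9 constraints:

  i=1: 0 | 0 | 1 | 1 | 1 | 1 | 1 | 1
  i=2: 1 | 1 | 2 | 2 | 2 | 2 | 2 | 2
  i=3: 1 | 2 | 3 | 3 | 3 | 3 | 3 | 3
  i=4: 1 | 2 | 3 | 4 | 4 | 4 | 4 | 4
  i=5: 1 | 2 | 3 | 4 | 4 | 5 | 5 | 5
  i=6: 1 | 2 | 3 | 4 | 5 | 6 | 6 | 6
  i=7: 1 | 2 | 3 | 4 | 5 | 6 | 7 | 7
  i=8: 1 | 2 | 3 | 4 | 5 | 6 | 7 | 8

hence w(1..8) = (3, 1, 2, 4, 6, 5, 7, 8).

D(w) has 3 cells with 2 SE-corners; essential set:

[(1, 2, 0), (5, 5, 4)]


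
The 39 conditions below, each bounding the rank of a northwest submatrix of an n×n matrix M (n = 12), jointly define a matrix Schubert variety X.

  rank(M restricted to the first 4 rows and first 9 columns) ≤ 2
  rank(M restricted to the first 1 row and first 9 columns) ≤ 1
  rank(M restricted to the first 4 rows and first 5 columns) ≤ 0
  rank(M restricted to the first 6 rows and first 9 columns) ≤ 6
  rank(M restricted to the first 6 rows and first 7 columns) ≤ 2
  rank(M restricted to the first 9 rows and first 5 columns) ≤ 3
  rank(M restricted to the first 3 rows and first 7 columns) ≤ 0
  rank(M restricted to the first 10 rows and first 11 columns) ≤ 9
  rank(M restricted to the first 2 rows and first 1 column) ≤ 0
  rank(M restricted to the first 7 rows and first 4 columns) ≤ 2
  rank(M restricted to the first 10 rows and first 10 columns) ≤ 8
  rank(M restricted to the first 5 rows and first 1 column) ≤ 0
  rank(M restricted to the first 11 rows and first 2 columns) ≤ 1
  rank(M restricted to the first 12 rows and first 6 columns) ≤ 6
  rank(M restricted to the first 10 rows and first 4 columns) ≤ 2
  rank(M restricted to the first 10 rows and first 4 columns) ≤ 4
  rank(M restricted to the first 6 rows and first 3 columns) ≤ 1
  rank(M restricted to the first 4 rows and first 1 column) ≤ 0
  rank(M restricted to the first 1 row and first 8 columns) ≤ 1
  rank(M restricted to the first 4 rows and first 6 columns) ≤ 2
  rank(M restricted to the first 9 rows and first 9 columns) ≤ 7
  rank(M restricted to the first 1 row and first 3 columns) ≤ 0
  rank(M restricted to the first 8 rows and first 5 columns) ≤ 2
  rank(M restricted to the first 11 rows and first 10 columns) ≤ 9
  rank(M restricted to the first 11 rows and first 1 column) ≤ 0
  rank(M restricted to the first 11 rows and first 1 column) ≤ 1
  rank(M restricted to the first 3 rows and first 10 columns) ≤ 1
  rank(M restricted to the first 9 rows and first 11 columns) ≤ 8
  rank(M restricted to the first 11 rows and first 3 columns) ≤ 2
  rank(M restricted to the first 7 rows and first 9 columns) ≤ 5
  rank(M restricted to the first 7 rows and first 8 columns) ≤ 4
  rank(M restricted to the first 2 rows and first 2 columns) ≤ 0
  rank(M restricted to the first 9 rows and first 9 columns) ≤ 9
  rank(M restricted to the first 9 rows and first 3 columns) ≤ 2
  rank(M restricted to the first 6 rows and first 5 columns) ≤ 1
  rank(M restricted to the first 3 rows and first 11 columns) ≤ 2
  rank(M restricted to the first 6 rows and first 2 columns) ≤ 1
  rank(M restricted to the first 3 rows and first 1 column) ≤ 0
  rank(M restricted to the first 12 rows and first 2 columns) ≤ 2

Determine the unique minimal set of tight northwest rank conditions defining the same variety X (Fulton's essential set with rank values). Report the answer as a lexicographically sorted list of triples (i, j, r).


Reconstructing r_w from the 39 given conditions:

  row 1: 0 0 0 0 0 0 0 1 1 1 1 1
  row 2: 0 0 0 0 0 0 0 1 1 1 2 2
  row 3: 0 0 0 0 0 0 0 1 1 1 2 3
  row 4: 0 0 0 0 0 1 1 2 2 2 3 4
  row 5: 0 1 1 1 1 2 2 3 3 3 4 5
  row 6: 0 1 1 1 1 2 2 3 4 4 5 6
  row 7: 0 1 2 2 2 3 3 4 5 5 6 7
  row 8: 0 1 2 2 2 3 4 5 6 6 7 8
  row 9: 0 1 2 2 3 4 5 6 7 7 8 9
  row 10: 0 1 2 2 3 4 5 6 7 8 9 10
  row 11: 0 1 2 3 4 5 6 7 8 9 10 11
  row 12: 1 2 3 4 5 6 7 8 9 10 11 12

so w = (8, 11, 12, 6, 2, 9, 3, 7, 5, 10, 4, 1).

Fulton essential set (8 of the 45 Rothe cells):

[(3, 7, 0), (3, 10, 1), (4, 5, 0), (6, 5, 1), (6, 7, 2), (8, 5, 2), (10, 4, 2), (11, 1, 0)]


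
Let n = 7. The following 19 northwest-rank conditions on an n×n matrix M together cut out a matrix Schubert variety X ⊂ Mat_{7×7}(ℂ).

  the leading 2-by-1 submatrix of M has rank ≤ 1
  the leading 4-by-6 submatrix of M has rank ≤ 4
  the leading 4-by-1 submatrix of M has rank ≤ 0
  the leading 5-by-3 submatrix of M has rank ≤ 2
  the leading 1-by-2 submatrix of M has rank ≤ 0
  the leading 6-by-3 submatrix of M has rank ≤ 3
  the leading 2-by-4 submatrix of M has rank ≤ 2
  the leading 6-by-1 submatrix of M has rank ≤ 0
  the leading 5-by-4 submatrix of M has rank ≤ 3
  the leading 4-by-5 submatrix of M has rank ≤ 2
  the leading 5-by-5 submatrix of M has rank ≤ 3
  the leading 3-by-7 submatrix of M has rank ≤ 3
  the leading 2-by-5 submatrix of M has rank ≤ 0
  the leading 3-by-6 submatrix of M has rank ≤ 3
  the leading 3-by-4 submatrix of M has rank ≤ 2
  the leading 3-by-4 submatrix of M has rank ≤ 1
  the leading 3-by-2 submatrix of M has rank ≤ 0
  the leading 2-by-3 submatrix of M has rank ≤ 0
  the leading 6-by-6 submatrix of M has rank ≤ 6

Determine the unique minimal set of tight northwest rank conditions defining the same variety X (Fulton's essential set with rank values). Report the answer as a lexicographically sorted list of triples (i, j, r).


Rank table r_w(7×7) implied by the 19 constraints:

  0  0  0  0  0  1  1
  0  0  0  0  0  1  2
  0  0  1  1  1  2  3
  0  1  2  2  2  3  4
  0  1  2  3  3  4  5
  0  1  2  3  4  5  6
  1  2  3  4  5  6  7

so w = (6, 7, 3, 2, 4, 5, 1).

3 SE-corners of the 15-cell Rothe diagram give Ess(w):

[(2, 5, 0), (3, 2, 0), (6, 1, 0)]


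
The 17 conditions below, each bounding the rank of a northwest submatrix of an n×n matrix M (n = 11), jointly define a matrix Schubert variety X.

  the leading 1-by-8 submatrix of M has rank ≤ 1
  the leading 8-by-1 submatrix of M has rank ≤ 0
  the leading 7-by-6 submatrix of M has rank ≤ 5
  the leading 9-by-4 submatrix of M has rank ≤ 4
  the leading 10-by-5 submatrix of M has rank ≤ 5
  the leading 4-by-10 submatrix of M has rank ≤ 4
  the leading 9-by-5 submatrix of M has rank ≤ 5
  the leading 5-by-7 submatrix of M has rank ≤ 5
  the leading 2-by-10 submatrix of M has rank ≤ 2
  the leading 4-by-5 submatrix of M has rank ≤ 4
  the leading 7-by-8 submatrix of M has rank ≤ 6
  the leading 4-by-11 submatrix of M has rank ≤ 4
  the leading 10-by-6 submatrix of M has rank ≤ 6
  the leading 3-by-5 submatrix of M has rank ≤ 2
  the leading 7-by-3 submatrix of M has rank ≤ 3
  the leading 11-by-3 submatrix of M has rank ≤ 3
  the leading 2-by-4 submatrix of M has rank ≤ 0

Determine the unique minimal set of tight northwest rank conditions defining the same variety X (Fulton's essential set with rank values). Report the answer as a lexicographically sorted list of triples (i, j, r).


Computing R[i][j] = min implied NW-rank bound (n=11, 17 conditions):

  row 1: 0, 0, 0, 0, 1, 1, 1, 1, 1, 1, 1
  row 2: 0, 0, 0, 0, 1, 2, 2, 2, 2, 2, 2
  row 3: 0, 1, 1, 1, 2, 3, 3, 3, 3, 3, 3
  row 4: 0, 1, 2, 2, 3, 4, 4, 4, 4, 4, 4
  row 5: 0, 1, 2, 3, 4, 5, 5, 5, 5, 5, 5
  row 6: 0, 1, 2, 3, 4, 5, 6, 6, 6, 6, 6
  row 7: 0, 1, 2, 3, 4, 5, 6, 6, 7, 7, 7
  row 8: 0, 1, 2, 3, 4, 5, 6, 7, 8, 8, 8
  row 9: 1, 2, 3, 4, 5, 6, 7, 8, 9, 9, 9
  row 10: 1, 2, 3, 4, 5, 6, 7, 8, 9, 10, 10
  row 11: 1, 2, 3, 4, 5, 6, 7, 8, 9, 10, 11

second differences of R give the permutation w = (5, 6, 2, 3, 4, 7, 9, 8, 1, 10, 11).

Fulton essential set (3 of the 15 Rothe cells):

[(2, 4, 0), (7, 8, 6), (8, 1, 0)]


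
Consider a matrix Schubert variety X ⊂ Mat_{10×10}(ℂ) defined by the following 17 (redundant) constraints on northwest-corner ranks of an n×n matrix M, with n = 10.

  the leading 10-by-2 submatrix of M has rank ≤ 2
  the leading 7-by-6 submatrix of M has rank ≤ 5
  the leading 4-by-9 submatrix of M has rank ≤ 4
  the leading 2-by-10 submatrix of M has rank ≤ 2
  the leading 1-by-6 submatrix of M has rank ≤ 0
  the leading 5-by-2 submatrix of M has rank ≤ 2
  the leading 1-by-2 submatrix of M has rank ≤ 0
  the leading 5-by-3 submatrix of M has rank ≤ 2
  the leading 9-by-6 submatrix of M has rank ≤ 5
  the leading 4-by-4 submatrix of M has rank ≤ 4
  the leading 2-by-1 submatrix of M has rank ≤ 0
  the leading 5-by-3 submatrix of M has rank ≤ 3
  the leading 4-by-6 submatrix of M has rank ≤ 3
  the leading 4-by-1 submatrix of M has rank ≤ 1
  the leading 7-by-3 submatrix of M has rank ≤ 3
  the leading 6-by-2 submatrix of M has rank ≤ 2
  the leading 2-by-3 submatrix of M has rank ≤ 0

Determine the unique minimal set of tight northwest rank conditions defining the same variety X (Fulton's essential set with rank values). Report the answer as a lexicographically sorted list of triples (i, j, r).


Recovering R(i,j) via the rank-extension bound from the 17 conditions:

  i=1: 0  0  0  0  0  0  1  1  1  1
  i=2: 0  0  0  1  1  1  2  2  2  2
  i=3: 1  1  1  2  2  2  3  3  3  3
  i=4: 1  2  2  3  3  3  4  4  4  4
  i=5: 1  2  2  3  4  4  5  5  5  5
  i=6: 1  2  3  4  5  5  6  6  6  6
  i=7: 1  2  3  4  5  5  6  7  7  7
  i=8: 1  2  3  4  5  5  6  7  8  8
  i=9: 1  2  3  4  5  5  6  7  8  9
  i=10: 1  2  3  4  5  6  7  8  9  10

giving w = (7, 4, 1, 2, 5, 3, 8, 9, 10, 6) via Δ²R.

Fulton essential set (4 of the 13 Rothe cells):

[(1, 6, 0), (2, 3, 0), (5, 3, 2), (9, 6, 5)]


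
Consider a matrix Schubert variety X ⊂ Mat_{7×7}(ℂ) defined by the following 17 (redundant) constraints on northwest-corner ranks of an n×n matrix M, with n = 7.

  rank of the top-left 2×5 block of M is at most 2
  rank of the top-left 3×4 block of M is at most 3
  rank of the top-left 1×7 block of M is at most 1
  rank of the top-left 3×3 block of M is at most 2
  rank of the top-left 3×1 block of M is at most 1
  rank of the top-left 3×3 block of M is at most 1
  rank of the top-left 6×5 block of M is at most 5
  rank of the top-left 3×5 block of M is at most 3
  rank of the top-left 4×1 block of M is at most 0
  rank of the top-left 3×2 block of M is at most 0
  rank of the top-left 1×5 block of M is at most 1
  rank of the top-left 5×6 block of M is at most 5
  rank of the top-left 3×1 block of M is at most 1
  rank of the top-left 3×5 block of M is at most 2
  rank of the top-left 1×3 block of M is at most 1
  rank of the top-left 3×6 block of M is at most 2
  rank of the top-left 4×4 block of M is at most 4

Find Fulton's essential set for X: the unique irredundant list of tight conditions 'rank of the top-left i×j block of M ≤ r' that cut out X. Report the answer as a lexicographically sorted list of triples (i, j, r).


Reconstructing r_w from the 17 given conditions:

  R[1]: 0, 0, 1, 1, 1, 1, 1
  R[2]: 0, 0, 1, 2, 2, 2, 2
  R[3]: 0, 0, 1, 2, 2, 2, 3
  R[4]: 0, 1, 2, 3, 3, 3, 4
  R[5]: 1, 2, 3, 4, 4, 4, 5
  R[6]: 1, 2, 3, 4, 5, 5, 6
  R[7]: 1, 2, 3, 4, 5, 6, 7

hence w(1..7) = (3, 4, 7, 2, 1, 5, 6).

ℓ(w)=9; the 3 essential cells (i,j,r):

[(3, 2, 0), (3, 6, 2), (4, 1, 0)]


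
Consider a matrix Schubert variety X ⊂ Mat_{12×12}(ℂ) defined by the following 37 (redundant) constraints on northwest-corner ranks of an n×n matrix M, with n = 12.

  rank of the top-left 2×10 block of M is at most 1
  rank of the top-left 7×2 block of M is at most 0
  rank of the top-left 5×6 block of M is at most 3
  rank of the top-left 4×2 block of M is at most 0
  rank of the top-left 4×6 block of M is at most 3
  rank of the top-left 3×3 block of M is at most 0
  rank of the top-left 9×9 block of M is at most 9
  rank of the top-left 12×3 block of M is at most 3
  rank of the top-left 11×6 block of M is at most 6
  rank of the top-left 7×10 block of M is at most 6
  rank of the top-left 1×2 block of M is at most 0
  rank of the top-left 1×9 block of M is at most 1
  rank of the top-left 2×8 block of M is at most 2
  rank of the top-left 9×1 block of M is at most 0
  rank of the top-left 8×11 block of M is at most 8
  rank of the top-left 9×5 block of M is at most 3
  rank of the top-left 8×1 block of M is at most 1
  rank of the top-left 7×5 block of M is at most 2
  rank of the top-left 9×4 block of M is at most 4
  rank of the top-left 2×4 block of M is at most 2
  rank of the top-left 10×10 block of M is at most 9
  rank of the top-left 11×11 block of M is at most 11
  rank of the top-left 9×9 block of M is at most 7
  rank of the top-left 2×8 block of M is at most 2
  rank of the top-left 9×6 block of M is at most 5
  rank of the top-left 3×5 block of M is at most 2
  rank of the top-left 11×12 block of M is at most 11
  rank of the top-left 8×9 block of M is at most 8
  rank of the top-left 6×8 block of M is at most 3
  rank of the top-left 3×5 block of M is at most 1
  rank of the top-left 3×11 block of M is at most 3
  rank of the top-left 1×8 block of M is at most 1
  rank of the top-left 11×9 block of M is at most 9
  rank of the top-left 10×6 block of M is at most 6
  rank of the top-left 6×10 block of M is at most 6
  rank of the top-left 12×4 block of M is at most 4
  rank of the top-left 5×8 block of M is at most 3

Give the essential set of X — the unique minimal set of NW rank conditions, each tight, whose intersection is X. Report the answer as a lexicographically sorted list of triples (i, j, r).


Propagating the 37 rank bounds to every northwest block:

  i=1: 0 0 0 1 1 1 1 1 1 1 1 1
  i=2: 0 0 0 1 1 1 1 1 1 1 2 2
  i=3: 0 0 0 1 1 2 2 2 2 2 3 3
  i=4: 0 0 1 2 2 3 3 3 3 3 4 4
  i=5: 0 0 1 2 2 3 3 3 4 4 5 5
  i=6: 0 0 1 2 2 3 3 3 4 5 6 6
  i=7: 0 0 1 2 2 3 4 4 5 6 7 7
  i=8: 0 1 2 3 3 4 5 5 6 7 8 8
  i=9: 0 1 2 3 3 4 5 6 7 8 9 9
  i=10: 1 2 3 4 4 5 6 7 8 9 10 10
  i=11: 1 2 3 4 5 6 7 8 9 10 11 11
  i=12: 1 2 3 4 5 6 7 8 9 10 11 12

second differences of R give the permutation w = (4, 11, 6, 3, 9, 10, 7, 2, 8, 1, 5, 12).

|D(w)|=34, |Ess(w)|=8:

[(2, 10, 1), (3, 3, 0), (3, 5, 1), (6, 8, 3), (7, 2, 0), (7, 5, 2), (9, 1, 0), (9, 5, 3)]


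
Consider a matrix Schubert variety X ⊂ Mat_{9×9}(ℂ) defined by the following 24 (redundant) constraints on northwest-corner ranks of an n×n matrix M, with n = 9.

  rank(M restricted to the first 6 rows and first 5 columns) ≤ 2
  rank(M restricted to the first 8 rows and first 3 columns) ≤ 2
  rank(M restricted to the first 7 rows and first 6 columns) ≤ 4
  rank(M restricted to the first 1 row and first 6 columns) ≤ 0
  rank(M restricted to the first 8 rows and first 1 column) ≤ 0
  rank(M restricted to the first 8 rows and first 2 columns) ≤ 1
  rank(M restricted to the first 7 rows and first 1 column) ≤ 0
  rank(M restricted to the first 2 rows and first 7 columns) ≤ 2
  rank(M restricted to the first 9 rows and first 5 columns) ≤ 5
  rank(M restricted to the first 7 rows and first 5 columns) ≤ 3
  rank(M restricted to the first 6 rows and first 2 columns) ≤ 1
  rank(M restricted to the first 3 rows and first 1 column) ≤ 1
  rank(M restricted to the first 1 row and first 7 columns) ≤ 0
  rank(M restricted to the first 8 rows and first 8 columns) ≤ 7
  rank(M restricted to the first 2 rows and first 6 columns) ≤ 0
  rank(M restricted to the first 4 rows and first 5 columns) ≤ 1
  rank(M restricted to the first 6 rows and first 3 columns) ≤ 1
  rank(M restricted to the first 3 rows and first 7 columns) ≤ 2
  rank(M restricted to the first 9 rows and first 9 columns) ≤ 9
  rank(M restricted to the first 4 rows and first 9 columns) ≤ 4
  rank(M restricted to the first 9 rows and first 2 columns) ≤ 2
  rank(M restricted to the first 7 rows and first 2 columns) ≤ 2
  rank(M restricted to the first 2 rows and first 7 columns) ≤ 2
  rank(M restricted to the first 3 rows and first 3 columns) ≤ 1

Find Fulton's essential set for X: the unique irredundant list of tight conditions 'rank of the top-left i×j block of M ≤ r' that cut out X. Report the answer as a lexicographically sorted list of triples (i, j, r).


The tightest implied rank at each (i,j), from the 24 conditions:

  R[1]: 0, 0, 0, 0, 0, 0, 0, 1, 1
  R[2]: 0, 0, 0, 0, 0, 0, 1, 2, 2
  R[3]: 0, 1, 1, 1, 1, 1, 2, 3, 3
  R[4]: 0, 1, 1, 1, 1, 2, 3, 4, 4
  R[5]: 0, 1, 1, 2, 2, 3, 4, 5, 5
  R[6]: 0, 1, 1, 2, 2, 3, 4, 5, 6
  R[7]: 0, 1, 2, 3, 3, 4, 5, 6, 7
  R[8]: 0, 1, 2, 3, 4, 5, 6, 7, 8
  R[9]: 1, 2, 3, 4, 5, 6, 7, 8, 9

reading off 1-entries of Δ²R: w = (8, 7, 2, 6, 4, 9, 3, 5, 1).

Rothe diagram D(w) (25 cells), 6 SE-corners (essential conditions):

[(1, 7, 0), (2, 6, 0), (4, 5, 1), (6, 3, 1), (6, 5, 2), (8, 1, 0)]


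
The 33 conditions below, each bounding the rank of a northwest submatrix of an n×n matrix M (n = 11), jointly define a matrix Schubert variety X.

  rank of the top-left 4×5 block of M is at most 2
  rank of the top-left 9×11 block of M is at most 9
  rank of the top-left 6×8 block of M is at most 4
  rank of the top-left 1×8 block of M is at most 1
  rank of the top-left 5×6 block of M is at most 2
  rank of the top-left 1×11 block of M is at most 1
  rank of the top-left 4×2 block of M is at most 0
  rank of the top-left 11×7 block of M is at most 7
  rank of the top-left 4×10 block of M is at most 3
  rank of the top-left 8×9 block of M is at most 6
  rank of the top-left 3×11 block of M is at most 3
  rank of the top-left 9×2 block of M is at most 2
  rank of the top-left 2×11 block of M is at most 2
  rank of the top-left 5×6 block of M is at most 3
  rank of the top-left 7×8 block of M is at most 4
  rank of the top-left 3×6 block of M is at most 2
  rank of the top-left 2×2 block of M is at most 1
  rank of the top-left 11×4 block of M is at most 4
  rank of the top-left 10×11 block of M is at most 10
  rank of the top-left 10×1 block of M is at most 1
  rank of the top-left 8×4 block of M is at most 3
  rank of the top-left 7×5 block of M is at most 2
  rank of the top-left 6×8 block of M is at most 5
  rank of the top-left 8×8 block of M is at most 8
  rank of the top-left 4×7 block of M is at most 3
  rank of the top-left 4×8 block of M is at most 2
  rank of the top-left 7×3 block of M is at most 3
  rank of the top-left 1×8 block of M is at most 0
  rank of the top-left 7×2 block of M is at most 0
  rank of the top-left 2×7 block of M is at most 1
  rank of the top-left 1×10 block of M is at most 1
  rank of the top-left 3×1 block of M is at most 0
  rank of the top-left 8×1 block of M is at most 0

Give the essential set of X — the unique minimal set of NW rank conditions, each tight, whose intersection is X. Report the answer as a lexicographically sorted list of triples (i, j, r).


The tightest implied rank at each (i,j), from the 33 conditions:

  R[1]: 0, 0, 0, 0, 0, 0, 0, 0, 1, 1, 1
  R[2]: 0, 0, 1, 1, 1, 1, 1, 1, 2, 2, 2
  R[3]: 0, 0, 1, 2, 2, 2, 2, 2, 3, 3, 3
  R[4]: 0, 0, 1, 2, 2, 2, 2, 2, 3, 3, 4
  R[5]: 0, 0, 1, 2, 2, 2, 3, 3, 4, 4, 5
  R[6]: 0, 0, 1, 2, 2, 3, 4, 4, 5, 5, 6
  R[7]: 0, 0, 1, 2, 2, 3, 4, 4, 5, 6, 7
  R[8]: 0, 1, 2, 3, 3, 4, 5, 5, 6, 7, 8
  R[9]: 1, 2, 3, 4, 4, 5, 6, 6, 7, 8, 9
  R[10]: 1, 2, 3, 4, 5, 6, 7, 7, 8, 9, 10
  R[11]: 1, 2, 3, 4, 5, 6, 7, 8, 9, 10, 11

hence w(1..11) = (9, 3, 4, 11, 7, 6, 10, 2, 1, 5, 8).

8 SE-corners of the 31-cell Rothe diagram give Ess(w):

[(1, 8, 0), (4, 8, 2), (4, 10, 3), (5, 6, 2), (7, 2, 0), (7, 5, 2), (7, 8, 4), (8, 1, 0)]


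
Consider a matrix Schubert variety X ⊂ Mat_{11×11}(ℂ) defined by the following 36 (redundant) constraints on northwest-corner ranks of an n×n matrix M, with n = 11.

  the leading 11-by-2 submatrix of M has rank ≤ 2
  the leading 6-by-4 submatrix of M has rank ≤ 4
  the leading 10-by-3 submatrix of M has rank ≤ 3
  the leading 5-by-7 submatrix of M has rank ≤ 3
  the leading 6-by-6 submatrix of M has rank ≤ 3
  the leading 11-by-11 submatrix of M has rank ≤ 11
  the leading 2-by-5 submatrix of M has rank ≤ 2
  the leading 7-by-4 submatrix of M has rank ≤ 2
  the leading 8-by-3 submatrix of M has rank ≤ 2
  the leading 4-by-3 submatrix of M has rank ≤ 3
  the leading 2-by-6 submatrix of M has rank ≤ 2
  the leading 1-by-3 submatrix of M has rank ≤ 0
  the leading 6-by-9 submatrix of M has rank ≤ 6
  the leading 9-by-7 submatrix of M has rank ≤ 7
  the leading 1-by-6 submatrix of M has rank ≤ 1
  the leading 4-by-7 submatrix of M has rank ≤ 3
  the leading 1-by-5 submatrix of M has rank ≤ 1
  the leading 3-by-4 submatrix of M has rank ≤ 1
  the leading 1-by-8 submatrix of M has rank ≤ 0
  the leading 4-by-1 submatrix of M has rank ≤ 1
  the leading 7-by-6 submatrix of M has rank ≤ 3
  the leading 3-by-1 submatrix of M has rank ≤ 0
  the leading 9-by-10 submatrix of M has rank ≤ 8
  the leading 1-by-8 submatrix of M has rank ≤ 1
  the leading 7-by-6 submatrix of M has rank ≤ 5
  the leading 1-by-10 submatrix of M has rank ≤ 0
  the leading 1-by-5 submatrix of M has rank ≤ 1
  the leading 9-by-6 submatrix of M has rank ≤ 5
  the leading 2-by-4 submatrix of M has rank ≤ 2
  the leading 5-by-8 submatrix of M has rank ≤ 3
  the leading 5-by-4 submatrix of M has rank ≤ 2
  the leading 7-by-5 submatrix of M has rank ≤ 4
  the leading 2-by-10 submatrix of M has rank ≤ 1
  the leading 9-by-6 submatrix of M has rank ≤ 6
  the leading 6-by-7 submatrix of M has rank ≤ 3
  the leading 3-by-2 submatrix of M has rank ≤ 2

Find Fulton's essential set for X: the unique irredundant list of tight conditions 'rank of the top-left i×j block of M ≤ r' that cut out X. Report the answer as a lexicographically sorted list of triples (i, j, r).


Propagating the 36 rank bounds to every northwest block:

  R[1]: 0  0  0  0  0  0  0  0  0  0  1
  R[2]: 0  1  1  1  1  1  1  1  1  1  2
  R[3]: 0  1  1  1  2  2  2  2  2  2  3
  R[4]: 1  2  2  2  3  3  3  3  3  3  4
  R[5]: 1  2  2  2  3  3  3  3  4  4  5
  R[6]: 1  2  2  2  3  3  3  4  5  5  6
  R[7]: 1  2  2  2  3  3  4  5  6  6  7
  R[8]: 1  2  2  3  4  4  5  6  7  7  8
  R[9]: 1  2  3  4  5  5  6  7  8  8  9
  R[10]: 1  2  3  4  5  6  7  8  9  9  10
  R[11]: 1  2  3  4  5  6  7  8  9  10  11

second differences of R give the permutation w = (11, 2, 5, 1, 9, 8, 7, 4, 3, 6, 10).

8 SE-corners of the 27-cell Rothe diagram give Ess(w):

[(1, 10, 0), (3, 1, 0), (3, 4, 1), (5, 8, 3), (6, 7, 3), (7, 4, 2), (7, 6, 3), (8, 3, 2)]


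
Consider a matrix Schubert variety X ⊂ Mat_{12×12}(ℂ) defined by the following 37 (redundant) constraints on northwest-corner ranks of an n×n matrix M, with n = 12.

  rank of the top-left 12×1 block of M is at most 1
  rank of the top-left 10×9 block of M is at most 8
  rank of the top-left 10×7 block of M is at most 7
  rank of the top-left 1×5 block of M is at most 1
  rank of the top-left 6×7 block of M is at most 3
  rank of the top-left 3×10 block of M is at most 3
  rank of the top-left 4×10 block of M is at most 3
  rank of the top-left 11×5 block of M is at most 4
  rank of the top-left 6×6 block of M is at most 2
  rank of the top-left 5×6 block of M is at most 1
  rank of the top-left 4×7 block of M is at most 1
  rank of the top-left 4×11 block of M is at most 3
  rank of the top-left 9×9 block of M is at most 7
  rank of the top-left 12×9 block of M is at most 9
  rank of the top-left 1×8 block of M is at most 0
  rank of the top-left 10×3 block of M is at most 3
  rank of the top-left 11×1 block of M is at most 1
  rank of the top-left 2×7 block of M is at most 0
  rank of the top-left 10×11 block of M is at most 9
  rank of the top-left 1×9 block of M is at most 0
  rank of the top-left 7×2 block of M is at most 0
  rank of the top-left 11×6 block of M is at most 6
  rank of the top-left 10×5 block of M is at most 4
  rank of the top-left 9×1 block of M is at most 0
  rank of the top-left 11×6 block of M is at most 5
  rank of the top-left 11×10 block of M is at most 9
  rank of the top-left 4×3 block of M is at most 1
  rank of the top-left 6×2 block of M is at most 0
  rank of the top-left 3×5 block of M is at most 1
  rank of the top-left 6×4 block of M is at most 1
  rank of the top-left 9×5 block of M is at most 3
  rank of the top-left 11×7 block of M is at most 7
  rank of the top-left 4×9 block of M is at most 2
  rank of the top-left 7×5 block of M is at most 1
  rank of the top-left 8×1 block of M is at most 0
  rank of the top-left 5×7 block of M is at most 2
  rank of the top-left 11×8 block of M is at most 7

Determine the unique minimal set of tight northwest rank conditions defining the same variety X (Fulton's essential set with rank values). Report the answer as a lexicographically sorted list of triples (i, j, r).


Rank table r_w(12×12) implied by the 37 constraints:

  i=1: 0 0 0 0 0 0 0 0 0 1 1 1
  i=2: 0 0 0 0 0 0 0 1 1 2 2 2
  i=3: 0 0 1 1 1 1 1 2 2 3 3 3
  i=4: 0 0 1 1 1 1 1 2 2 3 3 4
  i=5: 0 0 1 1 1 1 2 3 3 4 4 5
  i=6: 0 0 1 1 1 2 3 4 4 5 5 6
  i=7: 0 0 1 1 1 2 3 4 5 6 6 7
  i=8: 0 1 2 2 2 3 4 5 6 7 7 8
  i=9: 0 1 2 3 3 4 5 6 7 8 8 9
  i=10: 1 2 3 4 4 5 6 7 8 9 9 10
  i=11: 1 2 3 4 4 5 6 7 8 9 10 11
  i=12: 1 2 3 4 5 6 7 8 9 10 11 12

reading off 1-entries of Δ²R: w = (10, 8, 3, 12, 7, 6, 9, 2, 4, 1, 11, 5).

ℓ(w)=42; the 10 essential cells (i,j,r):

[(1, 9, 0), (2, 7, 0), (4, 7, 1), (4, 9, 2), (4, 11, 3), (5, 6, 1), (7, 2, 0), (7, 5, 1), (9, 1, 0), (11, 5, 4)]


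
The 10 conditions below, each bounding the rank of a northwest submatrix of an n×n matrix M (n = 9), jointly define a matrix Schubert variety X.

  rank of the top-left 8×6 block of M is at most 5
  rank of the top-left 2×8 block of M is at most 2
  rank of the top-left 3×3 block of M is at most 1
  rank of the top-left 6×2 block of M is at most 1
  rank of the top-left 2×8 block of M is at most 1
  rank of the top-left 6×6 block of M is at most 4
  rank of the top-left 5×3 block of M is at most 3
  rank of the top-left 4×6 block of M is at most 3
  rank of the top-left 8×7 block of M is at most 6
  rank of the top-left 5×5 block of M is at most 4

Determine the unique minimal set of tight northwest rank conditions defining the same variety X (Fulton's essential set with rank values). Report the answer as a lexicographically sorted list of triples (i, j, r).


Reconstructing r_w from the 10 given conditions:

  i=1: 1 1 1 1 1 1 1 1 1
  i=2: 1 1 1 1 1 1 1 1 2
  i=3: 1 1 1 2 2 2 2 2 3
  i=4: 1 1 2 3 3 3 3 3 4
  i=5: 1 1 2 3 4 4 4 4 5
  i=6: 1 1 2 3 4 4 5 5 6
  i=7: 1 2 3 4 5 5 6 6 7
  i=8: 1 2 3 4 5 5 6 7 8
  i=9: 1 2 3 4 5 6 7 8 9

giving w = (1, 9, 4, 3, 5, 7, 2, 8, 6) via Δ²R.

Fulton essential set (5 of the 14 Rothe cells):

[(2, 8, 1), (3, 3, 1), (6, 2, 1), (6, 6, 4), (8, 6, 5)]


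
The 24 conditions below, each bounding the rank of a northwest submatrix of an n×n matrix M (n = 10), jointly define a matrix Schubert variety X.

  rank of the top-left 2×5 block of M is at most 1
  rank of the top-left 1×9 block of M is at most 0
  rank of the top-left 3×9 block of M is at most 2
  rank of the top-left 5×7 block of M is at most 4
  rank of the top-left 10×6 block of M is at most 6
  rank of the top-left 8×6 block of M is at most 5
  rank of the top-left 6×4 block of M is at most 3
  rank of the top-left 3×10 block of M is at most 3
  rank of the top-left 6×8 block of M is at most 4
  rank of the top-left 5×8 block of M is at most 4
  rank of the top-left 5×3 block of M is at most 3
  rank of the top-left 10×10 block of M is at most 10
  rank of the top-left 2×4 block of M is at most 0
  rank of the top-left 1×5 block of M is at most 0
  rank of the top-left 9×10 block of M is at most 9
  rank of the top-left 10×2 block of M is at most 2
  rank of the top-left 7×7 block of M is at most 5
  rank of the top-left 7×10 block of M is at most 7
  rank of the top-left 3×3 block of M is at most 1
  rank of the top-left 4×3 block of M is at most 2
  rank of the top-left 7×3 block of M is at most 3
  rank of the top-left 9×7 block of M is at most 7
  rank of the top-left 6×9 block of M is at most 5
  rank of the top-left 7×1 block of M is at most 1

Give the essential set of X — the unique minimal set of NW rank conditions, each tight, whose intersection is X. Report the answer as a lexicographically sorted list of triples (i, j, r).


Recovering R(i,j) via the rank-extension bound from the 24 conditions:

  0 | 0 | 0 | 0 | 0 | 0 | 0 | 0 | 0 | 1
  0 | 0 | 0 | 0 | 1 | 1 | 1 | 1 | 1 | 2
  1 | 1 | 1 | 1 | 2 | 2 | 2 | 2 | 2 | 3
  1 | 2 | 2 | 2 | 3 | 3 | 3 | 3 | 3 | 4
  1 | 2 | 3 | 3 | 4 | 4 | 4 | 4 | 4 | 5
  1 | 2 | 3 | 3 | 4 | 4 | 4 | 4 | 5 | 6
  1 | 2 | 3 | 4 | 5 | 5 | 5 | 5 | 6 | 7
  1 | 2 | 3 | 4 | 5 | 5 | 6 | 6 | 7 | 8
  1 | 2 | 3 | 4 | 5 | 6 | 7 | 7 | 8 | 9
  1 | 2 | 3 | 4 | 5 | 6 | 7 | 8 | 9 | 10

second differences of R give the permutation w = (10, 5, 1, 2, 3, 9, 4, 7, 6, 8).

5 SE-corners of the 18-cell Rothe diagram give Ess(w):

[(1, 9, 0), (2, 4, 0), (6, 4, 3), (6, 8, 4), (8, 6, 5)]
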